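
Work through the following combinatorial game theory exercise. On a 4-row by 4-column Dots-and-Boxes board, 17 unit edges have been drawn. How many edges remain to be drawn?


Grid: 4 x 4 boxes, i.e. 5 rows and 5 columns of dots.
Horizontal edges: (rows + 1) * cols = 5 * 4 = 20
Vertical edges: rows * (cols + 1) = 4 * 5 = 20
Total edges: 20 + 20 = 40
Edges drawn: 17
Remaining: 40 - 17 = 23

23


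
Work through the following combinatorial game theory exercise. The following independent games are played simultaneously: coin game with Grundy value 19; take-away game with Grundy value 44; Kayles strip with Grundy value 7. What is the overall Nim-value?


By the Sprague-Grundy theorem, the Grundy value of a sum of games is the XOR of individual Grundy values.
coin game: Grundy value = 19. Running XOR: 0 XOR 19 = 19
take-away game: Grundy value = 44. Running XOR: 19 XOR 44 = 63
Kayles strip: Grundy value = 7. Running XOR: 63 XOR 7 = 56
The combined Grundy value is 56.

56


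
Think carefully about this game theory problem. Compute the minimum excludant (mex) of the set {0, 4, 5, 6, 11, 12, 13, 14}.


Set = {0, 4, 5, 6, 11, 12, 13, 14}
0 is in the set.
1 is NOT in the set. This is the mex.
mex = 1

1


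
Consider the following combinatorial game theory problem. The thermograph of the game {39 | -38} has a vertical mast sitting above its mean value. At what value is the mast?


Game = {39 | -38}, a switch {a | b} with numbers a > b.
Its thermograph has left wall a - t and right wall b + t, which meet at t = (a - b)/2, where both equal (a + b)/2. So the mast (mean value) is at (a + b)/2.
Mean = (39 + (-38))/2 = 1/2 = 1/2

1/2


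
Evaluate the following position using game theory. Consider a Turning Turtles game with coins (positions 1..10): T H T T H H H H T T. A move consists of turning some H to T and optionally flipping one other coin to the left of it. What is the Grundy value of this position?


Coins: T H T T H H H H T T
Key fact: a single head at position k behaves exactly like a Nim heap of size k (turning it to T and optionally flipping a coin at j < k corresponds to moving the heap from k to j, or to 0), and heads combine as a disjunctive sum (two heads at the same place would cancel, matching j XOR j = 0). So the Nim-value is the XOR of the 1-indexed positions of the heads.
Face-up positions (1-indexed): [2, 5, 6, 7, 8]
XOR 0 with 2: 0 XOR 2 = 2
XOR 2 with 5: 2 XOR 5 = 7
XOR 7 with 6: 7 XOR 6 = 1
XOR 1 with 7: 1 XOR 7 = 6
XOR 6 with 8: 6 XOR 8 = 14
Nim-value = 14

14


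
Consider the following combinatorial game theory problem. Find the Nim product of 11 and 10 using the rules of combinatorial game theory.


Nim multiplication is bilinear over XOR: (u XOR v) * w = (u*w) XOR (v*w).
So we split each operand into its bit components and XOR the pairwise Nim products.
11 = 1 + 2 + 8 (as XOR of powers of 2).
10 = 2 + 8 (as XOR of powers of 2).
Using the standard Nim-product table on single bits:
  2*2 = 3,   2*4 = 8,   2*8 = 12,
  4*4 = 6,   4*8 = 11,  8*8 = 13,
and  1*x = x (identity), k*l = l*k (commutative).
Pairwise Nim products:
  1 * 2 = 2
  1 * 8 = 8
  2 * 2 = 3
  2 * 8 = 12
  8 * 2 = 12
  8 * 8 = 13
XOR them: 2 XOR 8 XOR 3 XOR 12 XOR 12 XOR 13 = 4.
Result: 11 * 10 = 4 (in Nim).

4


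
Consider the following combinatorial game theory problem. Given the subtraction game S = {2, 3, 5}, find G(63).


The subtraction set is S = {2, 3, 5}.
G(k) = mex{ G(k - s) : s in S, s <= k }. We compute iteratively: G(0) = 0.
G(1) = mex({}) = 0
G(2) = mex({0}) = 1
G(3) = mex({0}) = 1
G(4) = mex({0, 1}) = 2
G(5) = mex({0, 1}) = 2
G(6) = mex({0, 1, 2}) = 3
G(7) = mex({1, 2}) = 0
G(8) = mex({1, 2, 3}) = 0
G(9) = mex({0, 2, 3}) = 1
G(10) = mex({0, 2}) = 1
G(11) = mex({0, 1, 3}) = 2
Observe that G(7)..G(11) = 0, 0, 1, 1, 2 repeats G(0)..G(4) = 0, 0, 1, 1, 2.
For k >= max(S) = 5, G(k) is determined by the previous 5 values G(k-5)..G(k-1); a window of 5 consecutive values has recurred shifted by 7, so by induction G(k + 7) = G(k) for all k >= 0: the sequence is periodic from the start with period 7.
One period: G(0..6) = 0, 0, 1, 1, 2, 2, 3.
63 mod 7 = 0, so G(63) = G(0) = 0.

0


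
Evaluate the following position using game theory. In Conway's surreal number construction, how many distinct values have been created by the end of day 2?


Day 0: {|} = 0 is born. Count = 1.
Day n: the number of surreal numbers born by day n is 2^(n+1) - 1.
By day 0: 2^1 - 1 = 1
By day 1: 2^2 - 1 = 3
By day 2: 2^3 - 1 = 7
By day 2: 7 surreal numbers.

7


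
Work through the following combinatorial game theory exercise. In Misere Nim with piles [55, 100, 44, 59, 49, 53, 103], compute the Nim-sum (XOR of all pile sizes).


We need the XOR (exclusive or) of all pile sizes.
After XOR-ing pile 1 (size 55): 0 XOR 55 = 55
After XOR-ing pile 2 (size 100): 55 XOR 100 = 83
After XOR-ing pile 3 (size 44): 83 XOR 44 = 127
After XOR-ing pile 4 (size 59): 127 XOR 59 = 68
After XOR-ing pile 5 (size 49): 68 XOR 49 = 117
After XOR-ing pile 6 (size 53): 117 XOR 53 = 64
After XOR-ing pile 7 (size 103): 64 XOR 103 = 39
The Nim-value of this position is 39.

39


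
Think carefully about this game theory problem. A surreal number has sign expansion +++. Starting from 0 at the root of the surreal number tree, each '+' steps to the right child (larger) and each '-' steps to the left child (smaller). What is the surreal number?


Sign expansion: +++
Rule: track bounds (lo, hi), initially (-inf, +inf). On '+', the current value becomes lo and we move to the simplest number in (value, hi): value + 1 if hi = +inf, otherwise the midpoint (value + hi)/2. On '-', the current value becomes hi and we move to value - 1 if lo = -inf, otherwise the midpoint (lo + value)/2.
Start at 0.
Step 1: sign = +, move right. Bounds: (0, +inf). Value = 1
Step 2: sign = +, move right. Bounds: (1, +inf). Value = 2
Step 3: sign = +, move right. Bounds: (2, +inf). Value = 3
The surreal number with sign expansion +++ is 3.

3


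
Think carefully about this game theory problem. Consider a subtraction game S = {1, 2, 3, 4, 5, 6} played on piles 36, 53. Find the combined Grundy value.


Subtraction set: {1, 2, 3, 4, 5, 6}
For this subtraction set, G(n) = n mod 7 (period = max + 1 = 7).
Pile 1 (size 36): G(36) = 36 mod 7 = 1
Pile 2 (size 53): G(53) = 53 mod 7 = 4
Total Grundy value = XOR of all: 1 XOR 4 = 5

5


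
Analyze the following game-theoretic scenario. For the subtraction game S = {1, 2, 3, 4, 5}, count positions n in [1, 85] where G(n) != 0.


Subtraction set S = {1, 2, 3, 4, 5}, so G(n) = n mod 6.
G(n) = 0 when n is a multiple of 6.
Multiples of 6 in [1, 85]: 14
N-positions (nonzero Grundy) = 85 - 14 = 71

71


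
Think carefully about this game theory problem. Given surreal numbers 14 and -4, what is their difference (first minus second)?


x = 14, y = -4
x - y = 14 - -4 = 18

18


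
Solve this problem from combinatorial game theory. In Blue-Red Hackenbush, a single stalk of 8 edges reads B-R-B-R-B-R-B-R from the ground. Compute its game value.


Edges (from ground): B-R-B-R-B-R-B-R
By Berlekamp's sign-expansion rule, a Blue-Red Hackenbush stalk has the value of the surreal number whose sign sequence is the edge sequence with B -> + and R -> -.
Sign sequence: +-+-+-+-
Trace the sign expansion in the surreal number tree, starting from 0:
Edge 1: B (sign +) -> bounds (0, +inf), value = 1
Edge 2: R (sign -) -> bounds (0, 1), value = 1/2
Edge 3: B (sign +) -> bounds (1/2, 1), value = 3/4
Edge 4: R (sign -) -> bounds (1/2, 3/4), value = 5/8
Edge 5: B (sign +) -> bounds (5/8, 3/4), value = 11/16
Edge 6: R (sign -) -> bounds (5/8, 11/16), value = 21/32
Edge 7: B (sign +) -> bounds (21/32, 11/16), value = 43/64
Edge 8: R (sign -) -> bounds (21/32, 43/64), value = 85/128
Game value = 85/128

85/128


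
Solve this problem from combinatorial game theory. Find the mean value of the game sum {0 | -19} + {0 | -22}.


G1 = {0 | -19}, G2 = {0 | -22}
Each is a switch {a | b} with numbers a > b; its mean value is (a + b)/2, and mean value is additive over game sums: m(G1 + G2) = m(G1) + m(G2).
Mean of G1 = (0 + (-19))/2 = -19/2 = -19/2
Mean of G2 = (0 + (-22))/2 = -22/2 = -11
Mean of G1 + G2 = -19/2 + -11 = -41/2

-41/2


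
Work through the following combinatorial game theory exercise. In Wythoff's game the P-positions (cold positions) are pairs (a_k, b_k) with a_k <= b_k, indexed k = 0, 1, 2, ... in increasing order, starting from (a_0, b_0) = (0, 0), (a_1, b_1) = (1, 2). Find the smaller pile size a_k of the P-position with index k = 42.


By Wythoff's theorem, a_k = floor(k * phi) and b_k = floor(k * phi^2) = a_k + k, where phi = (1 + sqrt(5))/2 is the golden ratio.
phi = (1 + sqrt(5))/2 = 1.618034
k = 42
k * phi = 42 * 1.618034 = 67.957428
a_42 = floor(k * phi) = 67

67


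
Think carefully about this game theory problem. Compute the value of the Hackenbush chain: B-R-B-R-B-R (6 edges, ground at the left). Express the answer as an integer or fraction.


Edges (from ground): B-R-B-R-B-R
By Berlekamp's sign-expansion rule, a Blue-Red Hackenbush stalk has the value of the surreal number whose sign sequence is the edge sequence with B -> + and R -> -.
Sign sequence: +-+-+-
Trace the sign expansion in the surreal number tree, starting from 0:
Edge 1: B (sign +) -> bounds (0, +inf), value = 1
Edge 2: R (sign -) -> bounds (0, 1), value = 1/2
Edge 3: B (sign +) -> bounds (1/2, 1), value = 3/4
Edge 4: R (sign -) -> bounds (1/2, 3/4), value = 5/8
Edge 5: B (sign +) -> bounds (5/8, 3/4), value = 11/16
Edge 6: R (sign -) -> bounds (5/8, 11/16), value = 21/32
Game value = 21/32

21/32


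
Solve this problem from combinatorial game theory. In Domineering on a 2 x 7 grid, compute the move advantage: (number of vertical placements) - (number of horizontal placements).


Board is 2 x 7 (rows x cols).
Left (vertical) placements: (rows-1) * cols = 1 * 7 = 7
Right (horizontal) placements: rows * (cols-1) = 2 * 6 = 12
Advantage = Left - Right = 7 - 12 = -5

-5


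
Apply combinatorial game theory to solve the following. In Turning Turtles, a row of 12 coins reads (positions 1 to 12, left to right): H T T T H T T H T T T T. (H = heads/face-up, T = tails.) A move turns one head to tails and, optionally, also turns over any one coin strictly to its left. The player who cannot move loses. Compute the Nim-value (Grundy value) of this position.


Coins: H T T T H T T H T T T T
Key fact: a single head at position k behaves exactly like a Nim heap of size k (turning it to T and optionally flipping a coin at j < k corresponds to moving the heap from k to j, or to 0), and heads combine as a disjunctive sum (two heads at the same place would cancel, matching j XOR j = 0). So the Nim-value is the XOR of the 1-indexed positions of the heads.
Face-up positions (1-indexed): [1, 5, 8]
XOR 0 with 1: 0 XOR 1 = 1
XOR 1 with 5: 1 XOR 5 = 4
XOR 4 with 8: 4 XOR 8 = 12
Nim-value = 12

12


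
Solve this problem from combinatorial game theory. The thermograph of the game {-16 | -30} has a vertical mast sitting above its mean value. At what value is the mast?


Game = {-16 | -30}, a switch {a | b} with numbers a > b.
Its thermograph has left wall a - t and right wall b + t, which meet at t = (a - b)/2, where both equal (a + b)/2. So the mast (mean value) is at (a + b)/2.
Mean = (-16 + (-30))/2 = -46/2 = -23

-23


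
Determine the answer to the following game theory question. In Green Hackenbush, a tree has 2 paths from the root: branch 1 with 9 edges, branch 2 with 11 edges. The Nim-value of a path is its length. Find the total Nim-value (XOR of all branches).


The tree has 2 branches from the ground vertex.
In Green Hackenbush, the Nim-value of a simple path of length k is k.
Branch 1: length 9, Nim-value = 9
Branch 2: length 11, Nim-value = 11
Total Nim-value = XOR of all branch values:
0 XOR 9 = 9
9 XOR 11 = 2
Nim-value of the tree = 2

2


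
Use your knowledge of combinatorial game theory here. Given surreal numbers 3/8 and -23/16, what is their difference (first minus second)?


x = 3/8, y = -23/16
Converting to common denominator: 16
x = 6/16, y = -23/16
x - y = 3/8 - -23/16 = 29/16

29/16


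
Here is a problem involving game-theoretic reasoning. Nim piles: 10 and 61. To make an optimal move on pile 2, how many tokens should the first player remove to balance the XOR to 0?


Piles: 10 and 61
Current XOR: 10 XOR 61 = 55 (non-zero, so this is an N-position).
To make the XOR zero, we need to find a move that balances the piles.
For pile 2 (size 61): target = 61 XOR 55 = 10
We reduce pile 2 from 61 to 10.
Tokens removed: 61 - 10 = 51
Verification: 10 XOR 10 = 0

51


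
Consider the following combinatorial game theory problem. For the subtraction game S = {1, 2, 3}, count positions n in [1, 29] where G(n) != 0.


Subtraction set S = {1, 2, 3}, so G(n) = n mod 4.
G(n) = 0 when n is a multiple of 4.
Multiples of 4 in [1, 29]: 7
N-positions (nonzero Grundy) = 29 - 7 = 22

22


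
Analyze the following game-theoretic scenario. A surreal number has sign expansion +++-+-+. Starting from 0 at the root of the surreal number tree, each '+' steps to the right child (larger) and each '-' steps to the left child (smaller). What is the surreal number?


Sign expansion: +++-+-+
Rule: track bounds (lo, hi), initially (-inf, +inf). On '+', the current value becomes lo and we move to the simplest number in (value, hi): value + 1 if hi = +inf, otherwise the midpoint (value + hi)/2. On '-', the current value becomes hi and we move to value - 1 if lo = -inf, otherwise the midpoint (lo + value)/2.
Start at 0.
Step 1: sign = +, move right. Bounds: (0, +inf). Value = 1
Step 2: sign = +, move right. Bounds: (1, +inf). Value = 2
Step 3: sign = +, move right. Bounds: (2, +inf). Value = 3
Step 4: sign = -, move left. Bounds: (2, 3). Value = 5/2
Step 5: sign = +, move right. Bounds: (5/2, 3). Value = 11/4
Step 6: sign = -, move left. Bounds: (5/2, 11/4). Value = 21/8
Step 7: sign = +, move right. Bounds: (21/8, 11/4). Value = 43/16
The surreal number with sign expansion +++-+-+ is 43/16.

43/16


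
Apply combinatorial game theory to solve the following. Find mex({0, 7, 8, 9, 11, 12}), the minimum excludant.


Set = {0, 7, 8, 9, 11, 12}
0 is in the set.
1 is NOT in the set. This is the mex.
mex = 1

1


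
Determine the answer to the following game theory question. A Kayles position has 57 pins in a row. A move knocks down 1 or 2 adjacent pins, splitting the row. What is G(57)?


Kayles: a move removes 1 or 2 adjacent pins from a contiguous row.
Removing pins from a row of k leaves two independent rows (a, b) with a + b = k - 1 (one pin) or a + b = k - 2 (two pins); an end removal gives a = 0.
By Sprague-Grundy, G(k) = mex{ G(a) XOR G(b) } over all these splits. G(0) = 0.
G(1): splits (0,0):0^0=0 -> mex({0}) = 1
G(2): splits (0,1):0^1=1 (0,0):0^0=0 -> mex({0, 1}) = 2
G(3): splits (0,2):0^2=2 (1,1):1^1=0 (0,1):0^1=1 -> mex({0, 1, 2}) = 3
G(4): splits (0,3):0^3=3 (1,2):1^2=3 (0,2):0^2=2 (1,1):1^1=0 -> mex({0, 2, 3}) = 1
G(5): splits (0,4):0^1=1 (1,3):1^3=2 (2,2):2^2=0 (0,3):0^3=3 (1,2):1^2=3 -> mex({0, 1, 2, 3}) = 4
G(6) = mex({0, 1, 2, 4}) = 3
G(7) = mex({0, 1, 3, 4, 5}) = 2
G(8) = mex({0, 2, 3, 5, 6}) = 1
G(9) = mex({0, 1, 2, 3, 6, 7}) = 4
G(10) = mex({0, 1, 3, 4, 5, 7}) = 2
G(11) = mex({0, 1, 2, 3, 4, 5}) = 6
G(12) = mex({0, 1, 2, 3, 5, 6, 7}) = 4
G(13) = mex({0, 2, 3, 4, 6, 7}) = 1
G(14) = mex({0, 1, 4, 5, 6, 7}) = 2
G(15) = mex({0, 1, 2, 3, 4, 5, 6}) = 7
G(16) = mex({0, 2, 3, 5, 6, 7}) = 1
G(17) = mex({0, 1, 2, 3, 5, 6, 7}) = 4
G(18) = mex({0, 1, 2, 4, 5, 6}) = 3
G(19) = mex({0, 1, 3, 4, 5, 7}) = 2
G(20) = mex({0, 2, 3, 4, 5, 6, 7}) = 1
G(21) = mex({0, 1, 2, 3, 5, 6, 7}) = 4
G(22) = mex({0, 1, 2, 3, 4, 5, 7}) = 6
G(23) = mex({0, 1, 2, 3, 4, 5, 6}) = 7
G(24) = mex({0, 1, 2, 3, 5, 6, 7}) = 4
G(25) = mex({0, 2, 3, 4, 6, 7}) = 1
G(26) = mex({0, 1, 3, 4, 5, 6, 7}) = 2
G(27) = mex({0, 1, 2, 3, 4, 5, 6, 7}) = 8
G(28) = mex({0, 1, 2, 3, 4, 6, 7, 8}) = 5
G(29) = mex({0, 1, 2, 3, 5, 6, 7, 8, 9}) = 4
G(30) = mex({0, 1, 2, 3, 4, 5, 6, 9, 10}) = 7
G(31) = mex({0, 1, 3, 4, 5, 7, 10, 11}) = 2
G(32) = mex({0, 2, 3, 4, 5, 6, 7, 9, 11}) = 1
G(33) = mex({0, 1, 2, 3, 4, 5, 6, 7, 9, 12}) = 8
G(34) = mex({0, 1, 2, 3, 4, 5, 7, 8, 11, 12}) = 6
G(35) = mex({0, 1, 2, 3, 4, 5, 6, 8, 9, 10, 11}) = 7
G(36) = mex({0, 1, 2, 3, 5, 6, 7, 9, 10}) = 4
G(37) = mex({0, 2, 3, 4, 6, 7, 9, 10, 11, 12}) = 1
G(38) = mex({0, 1, 3, 4, 5, 6, 7, 9, 10, 11, 12}) = 2
G(39) = mex({0, 1, 2, 4, 5, 6, 7, 9, 10, 12, 14}) = 3
G(40) = mex({0, 2, 3, 4, 6, 7, 11, 12, 14}) = 1
G(41) = mex({0, 1, 2, 3, 5, 6, 7, 9, 10, 11, 12}) = 4
G(42) = mex({0, 1, 2, 3, 4, 5, 6, 9, 10}) = 7
G(43) = mex({0, 1, 3, 4, 5, 7, 9, 10, 12, 15}) = 2
G(44) = mex({0, 2, 3, 4, 5, 6, 7, 9, 10, 12, 15}) = 1
G(45) = mex({0, 1, 2, 3, 4, 5, 6, 7, 9, 10, 12, 14}) = 8
G(46) = mex({0, 1, 3, 4, 5, 7, 8, 11, 12, 14}) = 2
G(47) = mex({0, 1, 2, 3, 4, 5, 6, 8, 9, 10, 11, 12}) = 7
G(48) = mex({0, 1, 2, 3, 5, 6, 7, 9, 10}) = 4
G(49) = mex({0, 2, 3, 4, 6, 7, 9, 10, 11, 12, 15}) = 1
G(50) = mex({0, 1, 4, 5, 6, 7, 9, 11, 12, 14, 15}) = 2
G(51) = mex({0, 1, 2, 3, 4, 5, 6, 7, 9, 12, 14, 15}) = 8
G(52) = mex({0, 2, 3, 4, 5, 6, 7, 8, 11, 12, 15}) = 1
G(53) = mex({0, 1, 2, 3, 5, 6, 7, 8, 9, 10, 11, 12}) = 4
G(54) = mex({0, 1, 2, 3, 4, 5, 6, 9, 10}) = 7
G(55) = mex({0, 1, 3, 4, 5, 7, 9, 10, 11, 12}) = 2
G(56) = mex({0, 2, 3, 4, 5, 6, 7, 9, 10, 11, 12, 13, 14}) = 1
G(57) = mex({0, 1, 2, 3, 5, 6, 7, 9, 10, 12, 13, 14, 15}) = 4
Therefore G(57) = 4.

4


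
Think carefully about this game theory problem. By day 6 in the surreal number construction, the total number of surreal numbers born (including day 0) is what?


Day 0: {|} = 0 is born. Count = 1.
Day n: the number of surreal numbers born by day n is 2^(n+1) - 1.
By day 0: 2^1 - 1 = 1
By day 1: 2^2 - 1 = 3
By day 2: 2^3 - 1 = 7
By day 3: 2^4 - 1 = 15
By day 4: 2^5 - 1 = 31
By day 5: 2^6 - 1 = 63
By day 6: 2^7 - 1 = 127
By day 6: 127 surreal numbers.

127


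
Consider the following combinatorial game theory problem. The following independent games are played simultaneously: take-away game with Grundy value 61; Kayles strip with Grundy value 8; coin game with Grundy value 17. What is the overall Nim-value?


By the Sprague-Grundy theorem, the Grundy value of a sum of games is the XOR of individual Grundy values.
take-away game: Grundy value = 61. Running XOR: 0 XOR 61 = 61
Kayles strip: Grundy value = 8. Running XOR: 61 XOR 8 = 53
coin game: Grundy value = 17. Running XOR: 53 XOR 17 = 36
The combined Grundy value is 36.

36


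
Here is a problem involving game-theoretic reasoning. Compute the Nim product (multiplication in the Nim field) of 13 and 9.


Nim multiplication is bilinear over XOR: (u XOR v) * w = (u*w) XOR (v*w).
So we split each operand into its bit components and XOR the pairwise Nim products.
13 = 1 + 4 + 8 (as XOR of powers of 2).
9 = 1 + 8 (as XOR of powers of 2).
Using the standard Nim-product table on single bits:
  2*2 = 3,   2*4 = 8,   2*8 = 12,
  4*4 = 6,   4*8 = 11,  8*8 = 13,
and  1*x = x (identity), k*l = l*k (commutative).
Pairwise Nim products:
  1 * 1 = 1
  1 * 8 = 8
  4 * 1 = 4
  4 * 8 = 11
  8 * 1 = 8
  8 * 8 = 13
XOR them: 1 XOR 8 XOR 4 XOR 11 XOR 8 XOR 13 = 3.
Result: 13 * 9 = 3 (in Nim).

3


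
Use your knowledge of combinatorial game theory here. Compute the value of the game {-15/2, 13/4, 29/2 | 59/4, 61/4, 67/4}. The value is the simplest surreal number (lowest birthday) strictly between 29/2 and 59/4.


Left options: {-15/2, 13/4, 29/2}, max = 29/2
Right options: {59/4, 61/4, 67/4}, min = 59/4
All options are numbers and max(Left) < min(Right), so by the simplicity theorem the value is the simplest (earliest-born) number strictly between 29/2 and 59/4.
No integer lies strictly between 29/2 and 59/4, so the value is the dyadic rational m/2^k in the interval with the smallest k (then m odd); search k = 1, 2, ...:
Denominator 2: no odd multiple of 1/2 lies strictly between 29/2 and 59/4.
Denominator 4: no odd multiple of 1/4 lies strictly between 29/2 and 59/4.
Denominator 8: 117/8 lies strictly between 29/2 and 59/4 -- found.
The simplest number in the interval is 117/8.
Game value = 117/8

117/8


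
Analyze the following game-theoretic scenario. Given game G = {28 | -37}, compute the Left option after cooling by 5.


Original game: {28 | -37} (a switch {a | b} with a > b).
Cooling by t (for t below the temperature (a - b)/2 = 65/2) taxes each move by t: {a | b} cooled by t is {a - t | b + t}.
Cooling amount: t = 5
Cooled Left option: 28 - 5 = 23
Cooled Right option: -37 + 5 = -32
Cooled game: {23 | -32}
Left option = 23

23


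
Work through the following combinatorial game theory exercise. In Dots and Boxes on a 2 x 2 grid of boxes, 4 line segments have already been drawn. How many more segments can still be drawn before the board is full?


Grid: 2 x 2 boxes, i.e. 3 rows and 3 columns of dots.
Horizontal edges: (rows + 1) * cols = 3 * 2 = 6
Vertical edges: rows * (cols + 1) = 2 * 3 = 6
Total edges: 6 + 6 = 12
Edges drawn: 4
Remaining: 12 - 4 = 8

8


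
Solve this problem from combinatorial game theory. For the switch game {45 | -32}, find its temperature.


The game is {45 | -32}, a switch {a | b} with numbers a > b.
Cooling {a | b} by t gives {a - t | b + t}, which stops being hot when a - t = b + t, i.e. at t = (a - b)/2. So the temperature of a switch is (a - b)/2.
Temperature = (Left option - Right option) / 2
= (45 - (-32)) / 2
= 77 / 2
= 77/2

77/2


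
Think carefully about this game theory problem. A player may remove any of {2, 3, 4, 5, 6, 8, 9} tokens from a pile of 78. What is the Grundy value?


The subtraction set is S = {2, 3, 4, 5, 6, 8, 9}.
G(k) = mex{ G(k - s) : s in S, s <= k }. We compute iteratively: G(0) = 0.
G(1) = mex({}) = 0
G(2) = mex({0}) = 1
G(3) = mex({0}) = 1
G(4) = mex({0, 1}) = 2
G(5) = mex({0, 1}) = 2
G(6) = mex({0, 1, 2}) = 3
G(7) = mex({0, 1, 2}) = 3
G(8) = mex({0, 1, 2, 3}) = 4
G(9) = mex({0, 1, 2, 3}) = 4
G(10) = mex({0, 1, 2, 3, 4}) = 5
G(11) = mex({1, 2, 3, 4}) = 0
G(12) = mex({1, 2, 3, 4, 5}) = 0
G(13) = mex({0, 2, 3, 4, 5}) = 1
G(14) = mex({0, 2, 3, 4, 5}) = 1
G(15) = mex({0, 1, 3, 4, 5}) = 2
G(16) = mex({0, 1, 3, 4, 5}) = 2
G(17) = mex({0, 1, 2, 4}) = 3
G(18) = mex({0, 1, 2, 4, 5}) = 3
G(19) = mex({0, 1, 2, 3, 5}) = 4
Observe that G(11)..G(19) = 0, 0, 1, 1, 2, 2, 3, 3, 4 repeats G(0)..G(8) = 0, 0, 1, 1, 2, 2, 3, 3, 4.
For k >= max(S) = 9, G(k) is determined by the previous 9 values G(k-9)..G(k-1); a window of 9 consecutive values has recurred shifted by 11, so by induction G(k + 11) = G(k) for all k >= 0: the sequence is periodic from the start with period 11.
One period: G(0..10) = 0, 0, 1, 1, 2, 2, 3, 3, 4, 4, 5.
78 mod 11 = 1, so G(78) = G(1) = 0.

0


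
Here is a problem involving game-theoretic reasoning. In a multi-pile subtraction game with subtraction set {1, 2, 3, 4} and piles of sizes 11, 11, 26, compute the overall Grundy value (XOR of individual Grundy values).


Subtraction set: {1, 2, 3, 4}
For this subtraction set, G(n) = n mod 5 (period = max + 1 = 5).
Pile 1 (size 11): G(11) = 11 mod 5 = 1
Pile 2 (size 11): G(11) = 11 mod 5 = 1
Pile 3 (size 26): G(26) = 26 mod 5 = 1
Total Grundy value = XOR of all: 1 XOR 1 XOR 1 = 1

1


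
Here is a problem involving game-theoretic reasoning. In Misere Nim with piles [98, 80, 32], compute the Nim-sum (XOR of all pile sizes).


We need the XOR (exclusive or) of all pile sizes.
After XOR-ing pile 1 (size 98): 0 XOR 98 = 98
After XOR-ing pile 2 (size 80): 98 XOR 80 = 50
After XOR-ing pile 3 (size 32): 50 XOR 32 = 18
The Nim-value of this position is 18.

18


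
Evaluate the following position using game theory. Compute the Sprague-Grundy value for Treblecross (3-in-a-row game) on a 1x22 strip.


Treblecross: place X on empty cells; 3-in-a-row wins.
Playing within two cells of an existing X lets the opponent win at once, so sensible play treats the cells i-2..i+2 around each X as dead. The player left with no safe cell loses, so this is a normal-play take-away game on strips of safe cells.
Placing X at cell i (0-indexed) of a strip of k safe cells leaves independent strips of sizes max(0, i-2) and max(0, k-i-3). Hence G(k) = mex{ G(max(0,i-2)) XOR G(max(0,k-i-3)) : 0 <= i < k }, with G(0) = 0.
G(1): splits (0,0):0^0=0 -> mex({0}) = 1
G(2): splits (0,0):0^0=0 -> mex({0}) = 1
G(3): splits (0,0):0^0=0 -> mex({0}) = 1
G(4): splits (0,1):0^1=1 (0,0):0^0=0 -> mex({0, 1}) = 2
G(5): splits (0,2):0^1=1 (0,1):0^1=1 (0,0):0^0=0 -> mex({0, 1}) = 2
G(6) = mex({1}) = 0
G(7) = mex({0, 1, 2}) = 3
G(8) = mex({0, 1, 2}) = 3
G(9) = mex({0, 2}) = 1
G(10) = mex({0, 2, 3}) = 1
G(11) = mex({0, 3}) = 1
G(12) = mex({1, 3}) = 0
G(13) = mex({0, 1, 2, 3}) = 4
G(14) = mex({0, 1, 2}) = 3
G(15) = mex({0, 1, 2}) = 3
G(16) = mex({0, 1, 2, 4}) = 3
G(17) = mex({0, 1, 3, 4}) = 2
G(18) = mex({0, 1, 3, 4}) = 2
G(19) = mex({0, 1, 3, 5}) = 2
G(20) = mex({0, 1, 2, 3, 5}) = 4
G(21) = mex({0, 1, 2, 3, 5}) = 4
G(22) = mex({1, 2, 6}) = 0
Therefore G(22) = 0.

0


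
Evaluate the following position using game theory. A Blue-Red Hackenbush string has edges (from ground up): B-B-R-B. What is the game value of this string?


Edges (from ground): B-B-R-B
By Berlekamp's sign-expansion rule, a Blue-Red Hackenbush stalk has the value of the surreal number whose sign sequence is the edge sequence with B -> + and R -> -.
Sign sequence: ++-+
Trace the sign expansion in the surreal number tree, starting from 0:
Edge 1: B (sign +) -> bounds (0, +inf), value = 1
Edge 2: B (sign +) -> bounds (1, +inf), value = 2
Edge 3: R (sign -) -> bounds (1, 2), value = 3/2
Edge 4: B (sign +) -> bounds (3/2, 2), value = 7/4
Game value = 7/4

7/4


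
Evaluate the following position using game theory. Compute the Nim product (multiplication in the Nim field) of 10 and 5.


Nim multiplication is bilinear over XOR: (u XOR v) * w = (u*w) XOR (v*w).
So we split each operand into its bit components and XOR the pairwise Nim products.
10 = 2 + 8 (as XOR of powers of 2).
5 = 1 + 4 (as XOR of powers of 2).
Using the standard Nim-product table on single bits:
  2*2 = 3,   2*4 = 8,   2*8 = 12,
  4*4 = 6,   4*8 = 11,  8*8 = 13,
and  1*x = x (identity), k*l = l*k (commutative).
Pairwise Nim products:
  2 * 1 = 2
  2 * 4 = 8
  8 * 1 = 8
  8 * 4 = 11
XOR them: 2 XOR 8 XOR 8 XOR 11 = 9.
Result: 10 * 5 = 9 (in Nim).

9


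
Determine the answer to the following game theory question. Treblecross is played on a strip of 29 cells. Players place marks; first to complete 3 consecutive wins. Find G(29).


Treblecross: place X on empty cells; 3-in-a-row wins.
Playing within two cells of an existing X lets the opponent win at once, so sensible play treats the cells i-2..i+2 around each X as dead. The player left with no safe cell loses, so this is a normal-play take-away game on strips of safe cells.
Placing X at cell i (0-indexed) of a strip of k safe cells leaves independent strips of sizes max(0, i-2) and max(0, k-i-3). Hence G(k) = mex{ G(max(0,i-2)) XOR G(max(0,k-i-3)) : 0 <= i < k }, with G(0) = 0.
G(1): splits (0,0):0^0=0 -> mex({0}) = 1
G(2): splits (0,0):0^0=0 -> mex({0}) = 1
G(3): splits (0,0):0^0=0 -> mex({0}) = 1
G(4): splits (0,1):0^1=1 (0,0):0^0=0 -> mex({0, 1}) = 2
G(5): splits (0,2):0^1=1 (0,1):0^1=1 (0,0):0^0=0 -> mex({0, 1}) = 2
G(6) = mex({1}) = 0
G(7) = mex({0, 1, 2}) = 3
G(8) = mex({0, 1, 2}) = 3
G(9) = mex({0, 2}) = 1
G(10) = mex({0, 2, 3}) = 1
G(11) = mex({0, 3}) = 1
G(12) = mex({1, 3}) = 0
G(13) = mex({0, 1, 2, 3}) = 4
G(14) = mex({0, 1, 2}) = 3
G(15) = mex({0, 1, 2}) = 3
G(16) = mex({0, 1, 2, 4}) = 3
G(17) = mex({0, 1, 3, 4}) = 2
G(18) = mex({0, 1, 3, 4}) = 2
G(19) = mex({0, 1, 3, 5}) = 2
G(20) = mex({0, 1, 2, 3, 5}) = 4
G(21) = mex({0, 1, 2, 3, 5}) = 4
G(22) = mex({1, 2, 6}) = 0
G(23) = mex({0, 1, 2, 3, 4, 6}) = 5
G(24) = mex({0, 1, 2, 3, 4}) = 5
G(25) = mex({0, 1, 3, 4, 7}) = 2
G(26) = mex({0, 1, 3, 4, 5, 7}) = 2
G(27) = mex({0, 1, 3, 5}) = 2
G(28) = mex({0, 1, 2, 5}) = 3
G(29) = mex({0, 1, 2, 4, 5, 6}) = 3
Therefore G(29) = 3.

3


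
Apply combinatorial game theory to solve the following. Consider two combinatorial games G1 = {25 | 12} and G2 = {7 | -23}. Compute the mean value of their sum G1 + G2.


G1 = {25 | 12}, G2 = {7 | -23}
Each is a switch {a | b} with numbers a > b; its mean value is (a + b)/2, and mean value is additive over game sums: m(G1 + G2) = m(G1) + m(G2).
Mean of G1 = (25 + (12))/2 = 37/2 = 37/2
Mean of G2 = (7 + (-23))/2 = -16/2 = -8
Mean of G1 + G2 = 37/2 + -8 = 21/2

21/2


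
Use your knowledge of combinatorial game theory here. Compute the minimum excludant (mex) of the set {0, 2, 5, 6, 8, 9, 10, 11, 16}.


Set = {0, 2, 5, 6, 8, 9, 10, 11, 16}
0 is in the set.
1 is NOT in the set. This is the mex.
mex = 1

1


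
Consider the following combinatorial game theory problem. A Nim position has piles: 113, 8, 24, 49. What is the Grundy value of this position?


We need the XOR (exclusive or) of all pile sizes.
After XOR-ing pile 1 (size 113): 0 XOR 113 = 113
After XOR-ing pile 2 (size 8): 113 XOR 8 = 121
After XOR-ing pile 3 (size 24): 121 XOR 24 = 97
After XOR-ing pile 4 (size 49): 97 XOR 49 = 80
The Nim-value of this position is 80.

80


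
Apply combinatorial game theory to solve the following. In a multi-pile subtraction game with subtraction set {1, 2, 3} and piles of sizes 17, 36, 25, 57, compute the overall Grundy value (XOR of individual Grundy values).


Subtraction set: {1, 2, 3}
For this subtraction set, G(n) = n mod 4 (period = max + 1 = 4).
Pile 1 (size 17): G(17) = 17 mod 4 = 1
Pile 2 (size 36): G(36) = 36 mod 4 = 0
Pile 3 (size 25): G(25) = 25 mod 4 = 1
Pile 4 (size 57): G(57) = 57 mod 4 = 1
Total Grundy value = XOR of all: 1 XOR 0 XOR 1 XOR 1 = 1

1


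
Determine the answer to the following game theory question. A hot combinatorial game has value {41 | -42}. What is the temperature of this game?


The game is {41 | -42}, a switch {a | b} with numbers a > b.
Cooling {a | b} by t gives {a - t | b + t}, which stops being hot when a - t = b + t, i.e. at t = (a - b)/2. So the temperature of a switch is (a - b)/2.
Temperature = (Left option - Right option) / 2
= (41 - (-42)) / 2
= 83 / 2
= 83/2

83/2


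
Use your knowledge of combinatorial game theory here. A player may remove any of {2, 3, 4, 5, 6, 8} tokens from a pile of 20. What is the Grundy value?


The subtraction set is S = {2, 3, 4, 5, 6, 8}.
G(k) = mex{ G(k - s) : s in S, s <= k }. We compute iteratively: G(0) = 0.
G(1) = mex({}) = 0
G(2) = mex({0}) = 1
G(3) = mex({0}) = 1
G(4) = mex({0, 1}) = 2
G(5) = mex({0, 1}) = 2
G(6) = mex({0, 1, 2}) = 3
G(7) = mex({0, 1, 2}) = 3
G(8) = mex({0, 1, 2, 3}) = 4
G(9) = mex({0, 1, 2, 3}) = 4
G(10) = mex({1, 2, 3, 4}) = 0
G(11) = mex({1, 2, 3, 4}) = 0
G(12) = mex({0, 2, 3, 4}) = 1
G(13) = mex({0, 2, 3, 4}) = 1
G(14) = mex({0, 1, 3, 4}) = 2
G(15) = mex({0, 1, 3, 4}) = 2
G(16) = mex({0, 1, 2, 4}) = 3
G(17) = mex({0, 1, 2, 4}) = 3
Observe that G(10)..G(17) = 0, 0, 1, 1, 2, 2, 3, 3 repeats G(0)..G(7) = 0, 0, 1, 1, 2, 2, 3, 3.
For k >= max(S) = 8, G(k) is determined by the previous 8 values G(k-8)..G(k-1); a window of 8 consecutive values has recurred shifted by 10, so by induction G(k + 10) = G(k) for all k >= 0: the sequence is periodic from the start with period 10.
One period: G(0..9) = 0, 0, 1, 1, 2, 2, 3, 3, 4, 4.
20 mod 10 = 0, so G(20) = G(0) = 0.

0


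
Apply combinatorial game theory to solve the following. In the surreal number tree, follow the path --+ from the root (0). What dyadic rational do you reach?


Sign expansion: --+
Rule: track bounds (lo, hi), initially (-inf, +inf). On '+', the current value becomes lo and we move to the simplest number in (value, hi): value + 1 if hi = +inf, otherwise the midpoint (value + hi)/2. On '-', the current value becomes hi and we move to value - 1 if lo = -inf, otherwise the midpoint (lo + value)/2.
Start at 0.
Step 1: sign = -, move left. Bounds: (-inf, 0). Value = -1
Step 2: sign = -, move left. Bounds: (-inf, -1). Value = -2
Step 3: sign = +, move right. Bounds: (-2, -1). Value = -3/2
The surreal number with sign expansion --+ is -3/2.

-3/2


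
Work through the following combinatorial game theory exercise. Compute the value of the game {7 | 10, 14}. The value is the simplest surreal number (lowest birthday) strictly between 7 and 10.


Left options: {7}, max = 7
Right options: {10, 14}, min = 10
All options are numbers and max(Left) < min(Right), so by the simplicity theorem the value is the simplest (earliest-born) number strictly between 7 and 10.
Integers 8 through 9 all lie strictly between 7 and 10.
Among integers, the simplest (lowest birthday = smallest |n|; 0 is born on day 0, +-n on day n) is 8.
No non-integer in the interval can be simpler: if x is a non-integer in the interval, then floor(x) or ceil(x) also lies in the interval (the interval contains an integer), and both are proper prefixes of x's sign expansion, i.e. born earlier. So the game value is 8.
Game value = 8

8


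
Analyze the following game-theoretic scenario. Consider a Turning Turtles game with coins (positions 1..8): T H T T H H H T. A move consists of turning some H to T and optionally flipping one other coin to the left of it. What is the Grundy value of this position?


Coins: T H T T H H H T
Key fact: a single head at position k behaves exactly like a Nim heap of size k (turning it to T and optionally flipping a coin at j < k corresponds to moving the heap from k to j, or to 0), and heads combine as a disjunctive sum (two heads at the same place would cancel, matching j XOR j = 0). So the Nim-value is the XOR of the 1-indexed positions of the heads.
Face-up positions (1-indexed): [2, 5, 6, 7]
XOR 0 with 2: 0 XOR 2 = 2
XOR 2 with 5: 2 XOR 5 = 7
XOR 7 with 6: 7 XOR 6 = 1
XOR 1 with 7: 1 XOR 7 = 6
Nim-value = 6

6


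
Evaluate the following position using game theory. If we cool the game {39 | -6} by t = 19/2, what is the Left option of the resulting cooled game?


Original game: {39 | -6} (a switch {a | b} with a > b).
Cooling by t (for t below the temperature (a - b)/2 = 45/2) taxes each move by t: {a | b} cooled by t is {a - t | b + t}.
Cooling amount: t = 19/2
Cooled Left option: 39 - 19/2 = 59/2
Cooled Right option: -6 + 19/2 = 7/2
Cooled game: {59/2 | 7/2}
Left option = 59/2

59/2


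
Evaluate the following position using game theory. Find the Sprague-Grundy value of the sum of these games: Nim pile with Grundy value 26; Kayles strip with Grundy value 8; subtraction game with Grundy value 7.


By the Sprague-Grundy theorem, the Grundy value of a sum of games is the XOR of individual Grundy values.
Nim pile: Grundy value = 26. Running XOR: 0 XOR 26 = 26
Kayles strip: Grundy value = 8. Running XOR: 26 XOR 8 = 18
subtraction game: Grundy value = 7. Running XOR: 18 XOR 7 = 21
The combined Grundy value is 21.

21


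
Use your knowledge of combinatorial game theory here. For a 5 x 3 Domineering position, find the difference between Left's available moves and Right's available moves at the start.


Board is 5 x 3 (rows x cols).
Left (vertical) placements: (rows-1) * cols = 4 * 3 = 12
Right (horizontal) placements: rows * (cols-1) = 5 * 2 = 10
Advantage = Left - Right = 12 - 10 = 2

2


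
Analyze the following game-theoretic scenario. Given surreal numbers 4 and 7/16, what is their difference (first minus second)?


x = 4, y = 7/16
Converting to common denominator: 16
x = 64/16, y = 7/16
x - y = 4 - 7/16 = 57/16

57/16


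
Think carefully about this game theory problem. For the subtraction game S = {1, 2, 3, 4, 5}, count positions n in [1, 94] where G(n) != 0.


Subtraction set S = {1, 2, 3, 4, 5}, so G(n) = n mod 6.
G(n) = 0 when n is a multiple of 6.
Multiples of 6 in [1, 94]: 15
N-positions (nonzero Grundy) = 94 - 15 = 79

79


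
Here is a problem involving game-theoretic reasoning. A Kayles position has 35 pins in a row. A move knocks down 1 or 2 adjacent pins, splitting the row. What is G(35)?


Kayles: a move removes 1 or 2 adjacent pins from a contiguous row.
Removing pins from a row of k leaves two independent rows (a, b) with a + b = k - 1 (one pin) or a + b = k - 2 (two pins); an end removal gives a = 0.
By Sprague-Grundy, G(k) = mex{ G(a) XOR G(b) } over all these splits. G(0) = 0.
G(1): splits (0,0):0^0=0 -> mex({0}) = 1
G(2): splits (0,1):0^1=1 (0,0):0^0=0 -> mex({0, 1}) = 2
G(3): splits (0,2):0^2=2 (1,1):1^1=0 (0,1):0^1=1 -> mex({0, 1, 2}) = 3
G(4): splits (0,3):0^3=3 (1,2):1^2=3 (0,2):0^2=2 (1,1):1^1=0 -> mex({0, 2, 3}) = 1
G(5): splits (0,4):0^1=1 (1,3):1^3=2 (2,2):2^2=0 (0,3):0^3=3 (1,2):1^2=3 -> mex({0, 1, 2, 3}) = 4
G(6) = mex({0, 1, 2, 4}) = 3
G(7) = mex({0, 1, 3, 4, 5}) = 2
G(8) = mex({0, 2, 3, 5, 6}) = 1
G(9) = mex({0, 1, 2, 3, 6, 7}) = 4
G(10) = mex({0, 1, 3, 4, 5, 7}) = 2
G(11) = mex({0, 1, 2, 3, 4, 5}) = 6
G(12) = mex({0, 1, 2, 3, 5, 6, 7}) = 4
G(13) = mex({0, 2, 3, 4, 6, 7}) = 1
G(14) = mex({0, 1, 4, 5, 6, 7}) = 2
G(15) = mex({0, 1, 2, 3, 4, 5, 6}) = 7
G(16) = mex({0, 2, 3, 5, 6, 7}) = 1
G(17) = mex({0, 1, 2, 3, 5, 6, 7}) = 4
G(18) = mex({0, 1, 2, 4, 5, 6}) = 3
G(19) = mex({0, 1, 3, 4, 5, 7}) = 2
G(20) = mex({0, 2, 3, 4, 5, 6, 7}) = 1
G(21) = mex({0, 1, 2, 3, 5, 6, 7}) = 4
G(22) = mex({0, 1, 2, 3, 4, 5, 7}) = 6
G(23) = mex({0, 1, 2, 3, 4, 5, 6}) = 7
G(24) = mex({0, 1, 2, 3, 5, 6, 7}) = 4
G(25) = mex({0, 2, 3, 4, 6, 7}) = 1
G(26) = mex({0, 1, 3, 4, 5, 6, 7}) = 2
G(27) = mex({0, 1, 2, 3, 4, 5, 6, 7}) = 8
G(28) = mex({0, 1, 2, 3, 4, 6, 7, 8}) = 5
G(29) = mex({0, 1, 2, 3, 5, 6, 7, 8, 9}) = 4
G(30) = mex({0, 1, 2, 3, 4, 5, 6, 9, 10}) = 7
G(31) = mex({0, 1, 3, 4, 5, 7, 10, 11}) = 2
G(32) = mex({0, 2, 3, 4, 5, 6, 7, 9, 11}) = 1
G(33) = mex({0, 1, 2, 3, 4, 5, 6, 7, 9, 12}) = 8
G(34) = mex({0, 1, 2, 3, 4, 5, 7, 8, 11, 12}) = 6
G(35) = mex({0, 1, 2, 3, 4, 5, 6, 8, 9, 10, 11}) = 7
Therefore G(35) = 7.

7


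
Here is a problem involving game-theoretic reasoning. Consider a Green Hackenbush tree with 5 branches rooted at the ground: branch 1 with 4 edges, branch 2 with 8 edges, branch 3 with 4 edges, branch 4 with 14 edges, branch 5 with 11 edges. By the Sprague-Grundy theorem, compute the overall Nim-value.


The tree has 5 branches from the ground vertex.
In Green Hackenbush, the Nim-value of a simple path of length k is k.
Branch 1: length 4, Nim-value = 4
Branch 2: length 8, Nim-value = 8
Branch 3: length 4, Nim-value = 4
Branch 4: length 14, Nim-value = 14
Branch 5: length 11, Nim-value = 11
Total Nim-value = XOR of all branch values:
0 XOR 4 = 4
4 XOR 8 = 12
12 XOR 4 = 8
8 XOR 14 = 6
6 XOR 11 = 13
Nim-value of the tree = 13

13


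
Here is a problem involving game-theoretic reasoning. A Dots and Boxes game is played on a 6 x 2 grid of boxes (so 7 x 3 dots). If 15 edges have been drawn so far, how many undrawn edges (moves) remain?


Grid: 6 x 2 boxes, i.e. 7 rows and 3 columns of dots.
Horizontal edges: (rows + 1) * cols = 7 * 2 = 14
Vertical edges: rows * (cols + 1) = 6 * 3 = 18
Total edges: 14 + 18 = 32
Edges drawn: 15
Remaining: 32 - 15 = 17

17


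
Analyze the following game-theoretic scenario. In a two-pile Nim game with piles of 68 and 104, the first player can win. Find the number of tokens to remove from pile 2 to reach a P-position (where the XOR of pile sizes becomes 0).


Piles: 68 and 104
Current XOR: 68 XOR 104 = 44 (non-zero, so this is an N-position).
To make the XOR zero, we need to find a move that balances the piles.
For pile 2 (size 104): target = 104 XOR 44 = 68
We reduce pile 2 from 104 to 68.
Tokens removed: 104 - 68 = 36
Verification: 68 XOR 68 = 0

36


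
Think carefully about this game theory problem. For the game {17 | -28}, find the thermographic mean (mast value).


Game = {17 | -28}, a switch {a | b} with numbers a > b.
Its thermograph has left wall a - t and right wall b + t, which meet at t = (a - b)/2, where both equal (a + b)/2. So the mast (mean value) is at (a + b)/2.
Mean = (17 + (-28))/2 = -11/2 = -11/2

-11/2


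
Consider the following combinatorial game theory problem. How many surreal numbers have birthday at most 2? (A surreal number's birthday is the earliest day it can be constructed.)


Day 0: {|} = 0 is born. Count = 1.
Day n: the number of surreal numbers born by day n is 2^(n+1) - 1.
By day 0: 2^1 - 1 = 1
By day 1: 2^2 - 1 = 3
By day 2: 2^3 - 1 = 7
By day 2: 7 surreal numbers.

7


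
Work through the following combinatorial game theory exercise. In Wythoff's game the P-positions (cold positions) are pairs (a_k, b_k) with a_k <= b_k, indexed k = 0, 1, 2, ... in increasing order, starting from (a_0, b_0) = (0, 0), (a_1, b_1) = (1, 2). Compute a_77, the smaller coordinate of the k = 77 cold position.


By Wythoff's theorem, a_k = floor(k * phi) and b_k = floor(k * phi^2) = a_k + k, where phi = (1 + sqrt(5))/2 is the golden ratio.
phi = (1 + sqrt(5))/2 = 1.618034
k = 77
k * phi = 77 * 1.618034 = 124.588617
a_77 = floor(k * phi) = 124

124
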